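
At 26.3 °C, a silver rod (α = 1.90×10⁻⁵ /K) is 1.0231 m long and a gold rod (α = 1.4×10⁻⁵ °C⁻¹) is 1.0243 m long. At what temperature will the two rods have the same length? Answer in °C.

T = 261.7 °C

Equal length when α₁L₁ΔT − α₂L₂ΔT = L₂ − L₁ = 1.20×10⁻³ m
α₁L₁ = 1.94389×10⁻⁵, α₂L₂ = 1.43402×10⁻⁵ → Δ(αL) = 5.0987×10⁻⁶ m/K
ΔT = 1.20×10⁻³ / 5.0987×10⁻⁶ = 235.354 K, so T = 26.3 + 235.354 = 261.654 °C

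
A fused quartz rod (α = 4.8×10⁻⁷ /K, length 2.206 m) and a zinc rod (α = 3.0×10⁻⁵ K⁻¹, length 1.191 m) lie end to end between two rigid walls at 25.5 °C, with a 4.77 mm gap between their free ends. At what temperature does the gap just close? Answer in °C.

α₁L₁ = 1.05888×10⁻⁶ m/K, α₂L₂ = 3.573×10⁻⁵ m/K → total 3.678888×10⁻⁵ m/K
ΔT = g/(α₁L₁+α₂L₂) = 4.77×10⁻³ / 3.678888×10⁻⁵ = 129.66 K
T = 25.5 + 129.66 = 155.16 °C

T = 155 °C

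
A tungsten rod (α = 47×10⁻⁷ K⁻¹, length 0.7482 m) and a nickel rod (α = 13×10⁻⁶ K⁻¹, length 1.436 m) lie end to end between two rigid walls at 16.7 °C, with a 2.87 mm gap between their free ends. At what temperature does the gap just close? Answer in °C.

Gap closes when ΔL₁ + ΔL₂ = 2.87 mm = 2.87×10⁻³ m
(α₁L₁ + α₂L₂)ΔT = g
α₁L₁ + α₂L₂ = 47×10⁻⁷×0.7482 + 13×10⁻⁶×1.436 = 2.218454×10⁻⁵ m/K
ΔT = 2.87×10⁻³ / 2.218454×10⁻⁵ = 129.37 K
T = 16.7 + 129.37 = 146.07 °C

T = 146 °C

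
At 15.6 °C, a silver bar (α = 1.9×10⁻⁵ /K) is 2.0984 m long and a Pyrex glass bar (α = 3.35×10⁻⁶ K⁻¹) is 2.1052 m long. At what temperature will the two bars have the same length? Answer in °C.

T = 222.8 °C

L₁(1 + α₁ΔT) = L₂(1 + α₂ΔT) ⇒ ΔT = (L₂ − L₁)/(α₁L₁ − α₂L₂)
L₂ − L₁ = 2.1052 − 2.0984 = 6.80×10⁻³ m
α₁L₁ − α₂L₂ = 1.9×10⁻⁵×2.0984 − 3.35×10⁻⁶×2.1052 = 3.281718×10⁻⁵ m/K
ΔT = 6.80×10⁻³ / 3.281718×10⁻⁵ = 207.209 K
T = 15.6 + 207.209 = 222.809 °C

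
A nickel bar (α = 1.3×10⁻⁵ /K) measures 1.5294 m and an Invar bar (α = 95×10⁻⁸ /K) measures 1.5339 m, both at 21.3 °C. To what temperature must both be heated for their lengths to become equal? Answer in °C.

T = 265.5 °C

L₁(1 + α₁ΔT) = L₂(1 + α₂ΔT) ⇒ ΔT = (L₂ − L₁)/(α₁L₁ − α₂L₂)
L₂ − L₁ = 1.5339 − 1.5294 = 4.50×10⁻³ m
α₁L₁ − α₂L₂ = 1.3×10⁻⁵×1.5294 − 95×10⁻⁸×1.5339 = 1.8424995×10⁻⁵ m/K
ΔT = 4.50×10⁻³ / 1.8424995×10⁻⁵ = 244.233 K
T = 21.3 + 244.233 = 265.533 °C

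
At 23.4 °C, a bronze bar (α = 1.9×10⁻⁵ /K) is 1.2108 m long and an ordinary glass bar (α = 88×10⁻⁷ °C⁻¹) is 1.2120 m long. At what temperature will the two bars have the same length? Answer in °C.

Equal length when α₁L₁ΔT − α₂L₂ΔT = L₂ − L₁ = 1.20×10⁻³ m
α₁L₁ = 2.30052×10⁻⁵, α₂L₂ = 1.06656×10⁻⁵ → Δ(αL) = 1.23396×10⁻⁵ m/K
ΔT = 1.20×10⁻³ / 1.23396×10⁻⁵ = 97.248 K, so T = 23.4 + 97.248 = 120.648 °C

T = 120.6 °C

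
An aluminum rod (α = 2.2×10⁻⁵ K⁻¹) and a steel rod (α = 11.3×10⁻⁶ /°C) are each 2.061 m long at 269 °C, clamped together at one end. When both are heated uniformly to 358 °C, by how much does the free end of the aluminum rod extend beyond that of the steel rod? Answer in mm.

ΔT = 89 K
aluminum: ΔL = 2.2×10⁻⁵ × 2.061 m × 89 = 4.0354×10⁻³ m = 4.0354 mm
steel: ΔL = 11.3×10⁻⁶ × 2.061 m × 89 = 2.0727×10⁻³ m = 2.0727 mm
difference = 4.0354 − 2.0727 = 1.9627 mm

1.96 mm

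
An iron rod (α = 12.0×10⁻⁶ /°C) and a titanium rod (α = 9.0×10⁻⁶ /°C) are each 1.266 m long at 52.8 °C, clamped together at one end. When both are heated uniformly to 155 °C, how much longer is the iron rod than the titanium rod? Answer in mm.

0.388 mm

ΔT = 102.2 K
iron: ΔL = 12.0×10⁻⁶ × 1.266 m × 102.2 = 1.5526×10⁻³ m = 1.5526 mm
titanium: ΔL = 9.0×10⁻⁶ × 1.266 m × 102.2 = 1.1645×10⁻³ m = 1.1645 mm
difference = 1.5526 − 1.1645 = 0.3881 mm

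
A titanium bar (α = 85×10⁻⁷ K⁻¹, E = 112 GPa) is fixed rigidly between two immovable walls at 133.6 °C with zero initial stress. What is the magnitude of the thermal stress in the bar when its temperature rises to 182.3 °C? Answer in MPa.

σ = 46.4 MPa

Fully constrained: the free strain ε = αΔT is blocked, so σ = Eε = EαΔT.
|ΔT| = 48.7 K
σ = 112×10⁹ × 85×10⁻⁷ × 48.7 = 4.64×10⁷ Pa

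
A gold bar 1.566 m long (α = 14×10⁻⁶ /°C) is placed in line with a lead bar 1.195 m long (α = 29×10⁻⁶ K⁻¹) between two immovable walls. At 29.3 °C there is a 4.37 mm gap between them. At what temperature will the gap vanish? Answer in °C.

T = 107 °C

Gap closes when ΔL₁ + ΔL₂ = 4.37 mm = 4.37×10⁻³ m
(α₁L₁ + α₂L₂)ΔT = g
α₁L₁ + α₂L₂ = 14×10⁻⁶×1.566 + 29×10⁻⁶×1.195 = 5.6579×10⁻⁵ m/K
ΔT = 4.37×10⁻³ / 5.6579×10⁻⁵ = 77.24 K
T = 29.3 + 77.24 = 106.54 °C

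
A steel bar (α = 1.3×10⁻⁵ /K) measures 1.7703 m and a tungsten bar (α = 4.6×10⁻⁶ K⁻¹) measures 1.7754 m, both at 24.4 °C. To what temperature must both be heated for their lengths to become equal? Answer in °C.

Equal length when α₁L₁ΔT − α₂L₂ΔT = L₂ − L₁ = 5.10×10⁻³ m
α₁L₁ = 2.30139×10⁻⁵, α₂L₂ = 8.16684×10⁻⁶ → Δ(αL) = 1.484706×10⁻⁵ m/K
ΔT = 5.10×10⁻³ / 1.484706×10⁻⁵ = 343.502 K, so T = 24.4 + 343.502 = 367.902 °C

T = 367.9 °C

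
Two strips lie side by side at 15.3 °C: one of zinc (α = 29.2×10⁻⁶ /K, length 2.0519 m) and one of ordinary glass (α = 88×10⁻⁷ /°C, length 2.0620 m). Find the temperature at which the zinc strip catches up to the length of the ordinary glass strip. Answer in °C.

L₁(1 + α₁ΔT) = L₂(1 + α₂ΔT) ⇒ ΔT = (L₂ − L₁)/(α₁L₁ − α₂L₂)
L₂ − L₁ = 2.0620 − 2.0519 = 1.01×10⁻² m
α₁L₁ − α₂L₂ = 29.2×10⁻⁶×2.0519 − 88×10⁻⁷×2.0620 = 4.176988×10⁻⁵ m/K
ΔT = 1.01×10⁻² / 4.176988×10⁻⁵ = 241.801 K
T = 15.3 + 241.801 = 257.101 °C

T = 257.1 °C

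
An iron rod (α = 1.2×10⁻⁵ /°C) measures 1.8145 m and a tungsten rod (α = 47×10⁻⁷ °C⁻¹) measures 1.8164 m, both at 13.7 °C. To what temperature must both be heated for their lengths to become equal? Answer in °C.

Equal length when α₁L₁ΔT − α₂L₂ΔT = L₂ − L₁ = 1.90×10⁻³ m
α₁L₁ = 2.1774×10⁻⁵, α₂L₂ = 8.53708×10⁻⁶ → Δ(αL) = 1.323692×10⁻⁵ m/K
ΔT = 1.90×10⁻³ / 1.323692×10⁻⁵ = 143.538 K, so T = 13.7 + 143.538 = 157.238 °C

T = 157.2 °C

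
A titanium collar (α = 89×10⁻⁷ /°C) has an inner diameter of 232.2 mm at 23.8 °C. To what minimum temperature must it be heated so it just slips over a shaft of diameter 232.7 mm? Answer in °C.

Required Δd = 232.7 − 232.2 = 0.5 mm
Δd = αd₀ΔT ⇒ ΔT = Δd/(αd₀) = 0.5 / (89×10⁻⁷ × 232.2) = 241.95 K
T_min = 23.8 + 241.95 = 265.75 °C

T = 266 °C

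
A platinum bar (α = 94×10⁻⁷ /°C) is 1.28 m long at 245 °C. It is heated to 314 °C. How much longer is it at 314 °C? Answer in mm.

|ΔT| = |314 − 245| = 69 K
ΔL = αL₀ΔT = (94×10⁻⁷)(1.28)(69) = 8.30×10⁻⁴ m

ΔL = 0.830 mm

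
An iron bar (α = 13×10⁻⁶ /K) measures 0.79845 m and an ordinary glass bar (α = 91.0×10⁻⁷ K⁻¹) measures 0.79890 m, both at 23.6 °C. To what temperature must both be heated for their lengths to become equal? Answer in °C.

Equal length when α₁L₁ΔT − α₂L₂ΔT = L₂ − L₁ = 4.50×10⁻⁴ m
α₁L₁ = 1.037985×10⁻⁵, α₂L₂ = 7.26999×10⁻⁶ → Δ(αL) = 3.10986×10⁻⁶ m/K
ΔT = 4.50×10⁻⁴ / 3.10986×10⁻⁶ = 144.701 K, so T = 23.6 + 144.701 = 168.301 °C

T = 168.3 °C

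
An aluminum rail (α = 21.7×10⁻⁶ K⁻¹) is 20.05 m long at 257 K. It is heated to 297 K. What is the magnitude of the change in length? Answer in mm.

ΔL = 17.4 mm

|ΔT| = |297 − 257| = 40 K
ΔL = αL₀ΔT = (21.7×10⁻⁶)(20.05)(40) = 1.74×10⁻² m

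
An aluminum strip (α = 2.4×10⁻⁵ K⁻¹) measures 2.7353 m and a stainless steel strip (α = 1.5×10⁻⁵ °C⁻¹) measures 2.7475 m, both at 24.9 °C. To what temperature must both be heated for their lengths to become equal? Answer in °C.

T = 524.2 °C

L₁(1 + α₁ΔT) = L₂(1 + α₂ΔT) ⇒ ΔT = (L₂ − L₁)/(α₁L₁ − α₂L₂)
L₂ − L₁ = 2.7475 − 2.7353 = 1.22×10⁻² m
α₁L₁ − α₂L₂ = 2.4×10⁻⁵×2.7353 − 1.5×10⁻⁵×2.7475 = 2.44347×10⁻⁵ m/K
ΔT = 1.22×10⁻² / 2.44347×10⁻⁵ = 499.290 K
T = 24.9 + 499.290 = 524.190 °C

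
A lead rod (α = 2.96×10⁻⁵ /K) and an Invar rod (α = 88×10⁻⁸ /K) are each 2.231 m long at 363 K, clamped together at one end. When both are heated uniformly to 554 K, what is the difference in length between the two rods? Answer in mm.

ΔT = 191 K
lead: ΔL = 2.96×10⁻⁵ × 2.231 m × 191 = 1.2613×10⁻² m = 12.613 mm
Invar: ΔL = 88×10⁻⁸ × 2.231 m × 191 = 3.7499×10⁻⁴ m = 0.37499 mm
difference = 12.613 − 0.37499 = 12.23801 mm

12.2 mm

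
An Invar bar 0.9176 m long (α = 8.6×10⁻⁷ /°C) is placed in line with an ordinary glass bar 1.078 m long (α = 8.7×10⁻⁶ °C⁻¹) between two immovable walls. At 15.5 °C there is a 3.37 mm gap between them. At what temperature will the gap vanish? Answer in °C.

Gap closes when ΔL₁ + ΔL₂ = 3.37 mm = 3.37×10⁻³ m
(α₁L₁ + α₂L₂)ΔT = g
α₁L₁ + α₂L₂ = 8.6×10⁻⁷×0.9176 + 8.7×10⁻⁶×1.078 = 1.0167736×10⁻⁵ m/K
ΔT = 3.37×10⁻³ / 1.0167736×10⁻⁵ = 331.44 K
T = 15.5 + 331.44 = 346.94 °C

T = 347 °C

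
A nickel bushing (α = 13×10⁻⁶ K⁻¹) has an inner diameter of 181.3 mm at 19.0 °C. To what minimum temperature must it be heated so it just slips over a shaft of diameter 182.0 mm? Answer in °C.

T = 316 °C

Required Δd = 182.0 − 181.3 = 0.7 mm
Δd = αd₀ΔT ⇒ ΔT = Δd/(αd₀) = 0.7 / (13×10⁻⁶ × 181.3) = 297.00 K
T_min = 19.0 + 297.00 = 316.00 °C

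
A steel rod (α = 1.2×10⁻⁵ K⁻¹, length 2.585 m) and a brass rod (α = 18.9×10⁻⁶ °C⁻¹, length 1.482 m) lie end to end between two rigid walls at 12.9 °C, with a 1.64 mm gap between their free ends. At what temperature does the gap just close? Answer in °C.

T = 40.7 °C

Gap closes when ΔL₁ + ΔL₂ = 1.64 mm = 1.64×10⁻³ m
(α₁L₁ + α₂L₂)ΔT = g
α₁L₁ + α₂L₂ = 1.2×10⁻⁵×2.585 + 18.9×10⁻⁶×1.482 = 5.90298×10⁻⁵ m/K
ΔT = 1.64×10⁻³ / 5.90298×10⁻⁵ = 27.783 K
T = 12.9 + 27.783 = 40.683 °C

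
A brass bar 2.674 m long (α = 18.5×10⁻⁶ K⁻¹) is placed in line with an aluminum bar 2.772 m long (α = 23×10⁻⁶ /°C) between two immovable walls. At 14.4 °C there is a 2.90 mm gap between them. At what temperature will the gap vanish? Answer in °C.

α₁L₁ = 4.9469×10⁻⁵ m/K, α₂L₂ = 6.3756×10⁻⁵ m/K → total 1.13225×10⁻⁴ m/K
ΔT = g/(α₁L₁+α₂L₂) = 2.90×10⁻³ / 1.13225×10⁻⁴ = 25.613 K
T = 14.4 + 25.613 = 40.013 °C

T = 40.0 °C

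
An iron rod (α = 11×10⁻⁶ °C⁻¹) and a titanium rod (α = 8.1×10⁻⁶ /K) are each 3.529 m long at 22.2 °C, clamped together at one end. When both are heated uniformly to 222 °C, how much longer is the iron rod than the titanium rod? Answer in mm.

ΔT = 199.8 K
iron: ΔL = 11×10⁻⁶ × 3.529 m × 199.8 = 7.7560×10⁻³ m = 7.7560 mm
titanium: ΔL = 8.1×10⁻⁶ × 3.529 m × 199.8 = 5.7113×10⁻³ m = 5.7113 mm
difference = 7.7560 − 5.7113 = 2.0447 mm

2.04 mm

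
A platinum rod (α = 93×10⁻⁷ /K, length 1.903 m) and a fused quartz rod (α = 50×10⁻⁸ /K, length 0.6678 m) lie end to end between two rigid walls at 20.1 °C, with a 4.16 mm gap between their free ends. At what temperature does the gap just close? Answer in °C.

α₁L₁ = 1.76979×10⁻⁵ m/K, α₂L₂ = 3.339×10⁻⁷ m/K → total 1.80318×10⁻⁵ m/K
ΔT = g/(α₁L₁+α₂L₂) = 4.16×10⁻³ / 1.80318×10⁻⁵ = 230.70 K
T = 20.1 + 230.70 = 250.80 °C

T = 251 °C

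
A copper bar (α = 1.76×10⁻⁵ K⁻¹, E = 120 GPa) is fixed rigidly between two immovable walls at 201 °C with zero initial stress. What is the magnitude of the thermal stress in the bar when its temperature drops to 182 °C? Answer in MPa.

Fully constrained: the free strain ε = αΔT is blocked, so σ = Eε = EαΔT.
|ΔT| = 19 K
σ = 120×10⁹ × 1.76×10⁻⁵ × 19 = 4.01×10⁷ Pa

σ = 40.1 MPa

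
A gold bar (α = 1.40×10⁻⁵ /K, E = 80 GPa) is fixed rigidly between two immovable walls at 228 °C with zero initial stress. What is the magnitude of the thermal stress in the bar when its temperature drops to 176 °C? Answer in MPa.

σ = 58.2 MPa

Fully constrained: the free strain ε = αΔT is blocked, so σ = Eε = EαΔT.
|ΔT| = 52 K
σ = 80.0×10⁹ × 1.40×10⁻⁵ × 52 = 5.82×10⁷ Pa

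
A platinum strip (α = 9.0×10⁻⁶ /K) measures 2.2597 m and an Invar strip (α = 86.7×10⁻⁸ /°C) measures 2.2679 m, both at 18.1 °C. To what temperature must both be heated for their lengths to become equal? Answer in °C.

L₁(1 + α₁ΔT) = L₂(1 + α₂ΔT) ⇒ ΔT = (L₂ − L₁)/(α₁L₁ − α₂L₂)
L₂ − L₁ = 2.2679 − 2.2597 = 8.20×10⁻³ m
α₁L₁ − α₂L₂ = 9.0×10⁻⁶×2.2597 − 86.7×10⁻⁸×2.2679 = 1.83710307×10⁻⁵ m/K
ΔT = 8.20×10⁻³ / 1.83710307×10⁻⁵ = 446.355 K
T = 18.1 + 446.355 = 464.455 °C

T = 464.5 °C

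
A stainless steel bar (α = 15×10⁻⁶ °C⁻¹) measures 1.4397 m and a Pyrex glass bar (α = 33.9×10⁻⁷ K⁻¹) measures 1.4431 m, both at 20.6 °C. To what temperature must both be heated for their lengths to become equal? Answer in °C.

T = 224.2 °C

L₁(1 + α₁ΔT) = L₂(1 + α₂ΔT) ⇒ ΔT = (L₂ − L₁)/(α₁L₁ − α₂L₂)
L₂ − L₁ = 1.4431 − 1.4397 = 3.40×10⁻³ m
α₁L₁ − α₂L₂ = 15×10⁻⁶×1.4397 − 33.9×10⁻⁷×1.4431 = 1.6703391×10⁻⁵ m/K
ΔT = 3.40×10⁻³ / 1.6703391×10⁻⁵ = 203.551 K
T = 20.6 + 203.551 = 224.151 °C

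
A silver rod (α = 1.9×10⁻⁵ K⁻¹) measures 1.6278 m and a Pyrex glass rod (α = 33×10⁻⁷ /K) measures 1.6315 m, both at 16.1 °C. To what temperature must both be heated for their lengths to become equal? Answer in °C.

Equal length when α₁L₁ΔT − α₂L₂ΔT = L₂ − L₁ = 3.70×10⁻³ m
α₁L₁ = 3.09282×10⁻⁵, α₂L₂ = 5.38395×10⁻⁶ → Δ(αL) = 2.554425×10⁻⁵ m/K
ΔT = 3.70×10⁻³ / 2.554425×10⁻⁵ = 144.847 K, so T = 16.1 + 144.847 = 160.947 °C

T = 160.9 °C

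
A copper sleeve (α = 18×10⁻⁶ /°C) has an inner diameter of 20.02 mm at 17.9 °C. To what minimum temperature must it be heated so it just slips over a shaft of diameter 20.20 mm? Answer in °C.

T = 517 °C

Required Δd = 20.20 − 20.02 = 0.18 mm
Δd = αd₀ΔT ⇒ ΔT = Δd/(αd₀) = 0.18 / (18×10⁻⁶ × 20.02) = 499.50 K
T_min = 17.9 + 499.50 = 517.40 °C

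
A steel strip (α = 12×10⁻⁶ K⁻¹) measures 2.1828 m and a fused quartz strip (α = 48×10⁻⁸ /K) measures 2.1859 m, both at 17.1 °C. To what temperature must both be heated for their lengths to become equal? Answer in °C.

Equal length when α₁L₁ΔT − α₂L₂ΔT = L₂ − L₁ = 3.10×10⁻³ m
α₁L₁ = 2.61936×10⁻⁵, α₂L₂ = 1.049232×10⁻⁶ → Δ(αL) = 2.5144368×10⁻⁵ m/K
ΔT = 3.10×10⁻³ / 2.5144368×10⁻⁵ = 123.288 K, so T = 17.1 + 123.288 = 140.388 °C

T = 140.4 °C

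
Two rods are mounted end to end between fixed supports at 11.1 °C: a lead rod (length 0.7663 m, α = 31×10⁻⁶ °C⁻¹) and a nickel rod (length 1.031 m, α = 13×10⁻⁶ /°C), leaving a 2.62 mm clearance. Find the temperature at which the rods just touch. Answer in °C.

T = 81.6 °C

Gap closes when ΔL₁ + ΔL₂ = 2.62 mm = 2.62×10⁻³ m
(α₁L₁ + α₂L₂)ΔT = g
α₁L₁ + α₂L₂ = 31×10⁻⁶×0.7663 + 13×10⁻⁶×1.031 = 3.71583×10⁻⁵ m/K
ΔT = 2.62×10⁻³ / 3.71583×10⁻⁵ = 70.509 K
T = 11.1 + 70.509 = 81.609 °C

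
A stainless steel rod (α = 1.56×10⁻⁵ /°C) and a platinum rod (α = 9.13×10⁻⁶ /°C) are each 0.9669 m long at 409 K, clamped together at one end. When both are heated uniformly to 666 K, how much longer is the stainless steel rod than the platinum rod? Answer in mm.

ΔT = 257 K
stainless steel: ΔL = 1.56×10⁻⁵ × 0.9669 m × 257 = 3.8765×10⁻³ m = 3.8765 mm
platinum: ΔL = 9.13×10⁻⁶ × 0.9669 m × 257 = 2.2687×10⁻³ m = 2.2687 mm
difference = 3.8765 − 2.2687 = 1.6078 mm

1.61 mm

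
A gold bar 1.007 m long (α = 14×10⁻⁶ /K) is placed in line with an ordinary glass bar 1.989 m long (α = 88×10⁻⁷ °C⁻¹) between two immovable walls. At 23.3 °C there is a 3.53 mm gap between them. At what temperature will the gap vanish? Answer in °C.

Gap closes when ΔL₁ + ΔL₂ = 3.53 mm = 3.53×10⁻³ m
(α₁L₁ + α₂L₂)ΔT = g
α₁L₁ + α₂L₂ = 14×10⁻⁶×1.007 + 88×10⁻⁷×1.989 = 3.16012×10⁻⁵ m/K
ΔT = 3.53×10⁻³ / 3.16012×10⁻⁵ = 111.70 K
T = 23.3 + 111.70 = 135.00 °C

T = 135 °C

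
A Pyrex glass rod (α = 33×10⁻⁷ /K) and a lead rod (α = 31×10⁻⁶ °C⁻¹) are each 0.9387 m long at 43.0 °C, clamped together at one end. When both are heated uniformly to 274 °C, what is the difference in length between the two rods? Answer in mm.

6.01 mm

ΔT = 231.0 K
Pyrex glass: ΔL = 33×10⁻⁷ × 0.9387 m × 231.0 = 7.1557×10⁻⁴ m = 0.71557 mm
lead: ΔL = 31×10⁻⁶ × 0.9387 m × 231.0 = 6.7220×10⁻³ m = 6.7220 mm
difference = 6.7220 − 0.71557 = 6.00643 mm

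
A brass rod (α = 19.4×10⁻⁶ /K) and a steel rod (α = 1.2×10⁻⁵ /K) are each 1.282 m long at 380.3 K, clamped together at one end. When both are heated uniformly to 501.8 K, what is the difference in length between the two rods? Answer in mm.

1.15 mm

ΔT = 121.5 K
brass: ΔL = 19.4×10⁻⁶ × 1.282 m × 121.5 = 3.0218×10⁻³ m = 3.0218 mm
steel: ΔL = 1.2×10⁻⁵ × 1.282 m × 121.5 = 1.8692×10⁻³ m = 1.8692 mm
difference = 3.0218 − 1.8692 = 1.1526 mm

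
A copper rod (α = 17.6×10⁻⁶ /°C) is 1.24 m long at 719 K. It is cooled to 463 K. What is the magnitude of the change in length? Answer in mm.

ΔL = 5.59 mm

|ΔT| = |463 − 719| = 256 K
ΔL = αL₀ΔT = (17.6×10⁻⁶)(1.24)(256) = 5.59×10⁻³ m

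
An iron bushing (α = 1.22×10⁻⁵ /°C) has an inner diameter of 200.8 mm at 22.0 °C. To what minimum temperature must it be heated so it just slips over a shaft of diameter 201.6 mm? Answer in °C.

Required Δd = 201.6 − 200.8 = 0.8 mm
Δd = αd₀ΔT ⇒ ΔT = Δd/(αd₀) = 0.8 / (1.22×10⁻⁵ × 200.8) = 326.56 K
T_min = 22.0 + 326.56 = 348.56 °C

T = 349 °C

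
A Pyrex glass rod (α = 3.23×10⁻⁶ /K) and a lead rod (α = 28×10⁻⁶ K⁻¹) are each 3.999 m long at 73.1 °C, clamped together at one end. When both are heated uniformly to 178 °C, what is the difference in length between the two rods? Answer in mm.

ΔT = 104.9 K
Pyrex glass: ΔL = 3.23×10⁻⁶ × 3.999 m × 104.9 = 1.3550×10⁻³ m = 1.3550 mm
lead: ΔL = 28×10⁻⁶ × 3.999 m × 104.9 = 1.1746×10⁻² m = 11.746 mm
difference = 11.746 − 1.3550 = 10.391 mm

10.4 mm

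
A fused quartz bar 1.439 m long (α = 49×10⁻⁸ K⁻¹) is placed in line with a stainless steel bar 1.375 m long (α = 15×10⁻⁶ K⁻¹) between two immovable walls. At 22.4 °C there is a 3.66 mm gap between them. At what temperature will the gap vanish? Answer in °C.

T = 194 °C

Gap closes when ΔL₁ + ΔL₂ = 3.66 mm = 3.66×10⁻³ m
(α₁L₁ + α₂L₂)ΔT = g
α₁L₁ + α₂L₂ = 49×10⁻⁸×1.439 + 15×10⁻⁶×1.375 = 2.133011×10⁻⁵ m/K
ΔT = 3.66×10⁻³ / 2.133011×10⁻⁵ = 171.59 K
T = 22.4 + 171.59 = 193.99 °C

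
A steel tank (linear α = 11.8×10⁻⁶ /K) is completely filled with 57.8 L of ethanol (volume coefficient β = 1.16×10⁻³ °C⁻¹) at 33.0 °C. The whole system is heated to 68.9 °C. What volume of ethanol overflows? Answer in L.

2.33 L

The tank also expands: β_container ≈ 3α = 3.54×10⁻⁵ /K
Net overflow = V₀(β_liq − 3α_cont)ΔT
β − 3α = 1.16×10⁻³ − 3.54×10⁻⁵ = 1.1246×10⁻³ /K; ΔT = 35.9 K
ΔV = 57.8 × 1.1246×10⁻³ × 35.9 = 2.33 L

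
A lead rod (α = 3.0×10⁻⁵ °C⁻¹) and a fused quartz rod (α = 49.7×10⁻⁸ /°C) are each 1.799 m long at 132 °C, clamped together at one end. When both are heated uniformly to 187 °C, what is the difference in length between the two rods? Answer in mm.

ΔT = 55 K
lead: ΔL = 3.0×10⁻⁵ × 1.799 m × 55 = 2.9684×10⁻³ m = 2.9684 mm
fused quartz: ΔL = 49.7×10⁻⁸ × 1.799 m × 55 = 4.9176×10⁻⁵ m = 0.049176 mm
difference = 2.9684 − 0.049176 = 2.919224 mm

2.92 mm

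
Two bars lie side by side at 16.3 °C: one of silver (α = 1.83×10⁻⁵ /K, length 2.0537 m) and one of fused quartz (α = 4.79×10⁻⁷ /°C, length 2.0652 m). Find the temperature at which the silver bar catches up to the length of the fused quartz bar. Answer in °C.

L₁(1 + α₁ΔT) = L₂(1 + α₂ΔT) ⇒ ΔT = (L₂ − L₁)/(α₁L₁ − α₂L₂)
L₂ − L₁ = 2.0652 − 2.0537 = 1.15×10⁻² m
α₁L₁ − α₂L₂ = 1.83×10⁻⁵×2.0537 − 4.79×10⁻⁷×2.0652 = 3.65934792×10⁻⁵ m/K
ΔT = 1.15×10⁻² / 3.65934792×10⁻⁵ = 314.264 K
T = 16.3 + 314.264 = 330.564 °C

T = 330.6 °C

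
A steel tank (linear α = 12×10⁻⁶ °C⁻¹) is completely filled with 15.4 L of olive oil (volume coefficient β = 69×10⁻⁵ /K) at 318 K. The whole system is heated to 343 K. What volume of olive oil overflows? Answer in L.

The tank also expands: β_container ≈ 3α = 3.6×10⁻⁵ /K
Net overflow = V₀(β_liq − 3α_cont)ΔT
β − 3α = 6.90×10⁻⁴ − 3.6×10⁻⁵ = 6.54×10⁻⁴ /K; ΔT = 25 K
ΔV = 15.4 × 6.54×10⁻⁴ × 25 = 0.252 L

0.252 L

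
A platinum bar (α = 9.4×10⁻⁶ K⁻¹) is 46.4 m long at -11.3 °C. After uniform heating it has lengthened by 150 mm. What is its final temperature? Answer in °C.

T = 333 °C

ΔL = αL₀ΔT ⇒ ΔT = ΔL / (αL₀)
ΔT = 150×10⁻³ m / (9.4×10⁻⁶ × 46.4 m) = 343.91 K
T = -11.3 + 343.91 = 332.61 °C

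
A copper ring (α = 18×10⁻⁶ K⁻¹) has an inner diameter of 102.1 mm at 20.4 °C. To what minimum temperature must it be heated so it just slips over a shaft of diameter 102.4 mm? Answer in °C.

T = 184 °C

Required Δd = 102.4 − 102.1 = 0.3 mm
Δd = αd₀ΔT ⇒ ΔT = Δd/(αd₀) = 0.3 / (18×10⁻⁶ × 102.1) = 163.24 K
T_min = 20.4 + 163.24 = 183.64 °C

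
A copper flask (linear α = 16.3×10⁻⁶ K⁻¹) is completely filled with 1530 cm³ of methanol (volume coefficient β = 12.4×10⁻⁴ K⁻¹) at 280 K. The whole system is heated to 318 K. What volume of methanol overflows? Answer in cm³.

69.3 cm³

The flask also expands: β_container ≈ 3α = 4.89×10⁻⁵ /K
Net overflow = V₀(β_liq − 3α_cont)ΔT
β − 3α = 1.24×10⁻³ − 4.89×10⁻⁵ = 1.1911×10⁻³ /K; ΔT = 38 K
ΔV = 1530 × 1.1911×10⁻³ × 38 = 69.3 cm³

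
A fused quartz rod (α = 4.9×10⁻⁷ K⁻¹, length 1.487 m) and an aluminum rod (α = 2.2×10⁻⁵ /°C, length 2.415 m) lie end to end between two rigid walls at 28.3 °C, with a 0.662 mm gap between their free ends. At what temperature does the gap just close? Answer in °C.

T = 40.6 °C

Gap closes when ΔL₁ + ΔL₂ = 0.662 mm = 6.62×10⁻⁴ m
(α₁L₁ + α₂L₂)ΔT = g
α₁L₁ + α₂L₂ = 4.9×10⁻⁷×1.487 + 2.2×10⁻⁵×2.415 = 5.385863×10⁻⁵ m/K
ΔT = 6.62×10⁻⁴ / 5.385863×10⁻⁵ = 12.291 K
T = 28.3 + 12.291 = 40.591 °C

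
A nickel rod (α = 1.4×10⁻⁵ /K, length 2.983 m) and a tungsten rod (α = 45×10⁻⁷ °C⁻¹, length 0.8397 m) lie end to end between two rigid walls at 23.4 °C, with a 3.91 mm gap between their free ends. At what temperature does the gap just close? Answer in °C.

T = 109 °C

Gap closes when ΔL₁ + ΔL₂ = 3.91 mm = 3.91×10⁻³ m
(α₁L₁ + α₂L₂)ΔT = g
α₁L₁ + α₂L₂ = 1.4×10⁻⁵×2.983 + 45×10⁻⁷×0.8397 = 4.554065×10⁻⁵ m/K
ΔT = 3.91×10⁻³ / 4.554065×10⁻⁵ = 85.86 K
T = 23.4 + 85.86 = 109.26 °C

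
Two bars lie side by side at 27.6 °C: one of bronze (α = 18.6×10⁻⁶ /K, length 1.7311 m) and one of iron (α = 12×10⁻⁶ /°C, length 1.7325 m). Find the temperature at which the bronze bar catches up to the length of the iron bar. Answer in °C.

Equal length when α₁L₁ΔT − α₂L₂ΔT = L₂ − L₁ = 1.40×10⁻³ m
α₁L₁ = 3.219846×10⁻⁵, α₂L₂ = 2.079×10⁻⁵ → Δ(αL) = 1.140846×10⁻⁵ m/K
ΔT = 1.40×10⁻³ / 1.140846×10⁻⁵ = 122.716 K, so T = 27.6 + 122.716 = 150.316 °C

T = 150.3 °C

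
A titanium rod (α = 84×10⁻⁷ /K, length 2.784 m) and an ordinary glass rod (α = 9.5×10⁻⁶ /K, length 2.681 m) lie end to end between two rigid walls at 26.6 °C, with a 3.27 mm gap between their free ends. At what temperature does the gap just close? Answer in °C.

α₁L₁ = 2.33856×10⁻⁵ m/K, α₂L₂ = 2.54695×10⁻⁵ m/K → total 4.88551×10⁻⁵ m/K
ΔT = g/(α₁L₁+α₂L₂) = 3.27×10⁻³ / 4.88551×10⁻⁵ = 66.933 K
T = 26.6 + 66.933 = 93.533 °C

T = 93.5 °C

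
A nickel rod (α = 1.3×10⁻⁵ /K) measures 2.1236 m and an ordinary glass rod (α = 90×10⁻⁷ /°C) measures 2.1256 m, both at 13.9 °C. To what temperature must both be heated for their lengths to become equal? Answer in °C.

L₁(1 + α₁ΔT) = L₂(1 + α₂ΔT) ⇒ ΔT = (L₂ − L₁)/(α₁L₁ − α₂L₂)
L₂ − L₁ = 2.1256 − 2.1236 = 2.00×10⁻³ m
α₁L₁ − α₂L₂ = 1.3×10⁻⁵×2.1236 − 90×10⁻⁷×2.1256 = 8.4764×10⁻⁶ m/K
ΔT = 2.00×10⁻³ / 8.4764×10⁻⁶ = 235.949 K
T = 13.9 + 235.949 = 249.849 °C

T = 249.8 °C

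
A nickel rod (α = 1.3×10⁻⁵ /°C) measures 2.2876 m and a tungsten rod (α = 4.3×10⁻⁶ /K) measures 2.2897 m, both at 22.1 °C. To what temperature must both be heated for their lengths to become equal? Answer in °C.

T = 127.7 °C

L₁(1 + α₁ΔT) = L₂(1 + α₂ΔT) ⇒ ΔT = (L₂ − L₁)/(α₁L₁ − α₂L₂)
L₂ − L₁ = 2.2897 − 2.2876 = 2.10×10⁻³ m
α₁L₁ − α₂L₂ = 1.3×10⁻⁵×2.2876 − 4.3×10⁻⁶×2.2897 = 1.989309×10⁻⁵ m/K
ΔT = 2.10×10⁻³ / 1.989309×10⁻⁵ = 105.564 K
T = 22.1 + 105.564 = 127.664 °C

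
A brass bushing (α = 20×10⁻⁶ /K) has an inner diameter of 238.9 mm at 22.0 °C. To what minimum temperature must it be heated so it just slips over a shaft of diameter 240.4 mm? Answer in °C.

T = 336 °C

Required Δd = 240.4 − 238.9 = 1.5 mm
Δd = αd₀ΔT ⇒ ΔT = Δd/(αd₀) = 1.5 / (20×10⁻⁶ × 238.9) = 313.94 K
T_min = 22.0 + 313.94 = 335.94 °C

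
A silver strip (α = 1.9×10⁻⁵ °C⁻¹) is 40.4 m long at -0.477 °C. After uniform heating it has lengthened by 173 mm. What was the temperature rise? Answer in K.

ΔT = 225 K

ΔL = αL₀ΔT ⇒ ΔT = ΔL / (αL₀)
ΔT = 173×10⁻³ m / (1.9×10⁻⁵ × 40.4 m) = 225.38 K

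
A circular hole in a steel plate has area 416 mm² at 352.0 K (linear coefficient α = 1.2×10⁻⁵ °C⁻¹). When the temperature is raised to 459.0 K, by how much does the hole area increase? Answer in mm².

ΔA = 1.07 mm²

Area coefficient ≈ 2α; |ΔT| = 107.0 K
ΔA = 2αA₀ΔT = 2(1.2×10⁻⁵)(416)(107.0) = 1.07 mm²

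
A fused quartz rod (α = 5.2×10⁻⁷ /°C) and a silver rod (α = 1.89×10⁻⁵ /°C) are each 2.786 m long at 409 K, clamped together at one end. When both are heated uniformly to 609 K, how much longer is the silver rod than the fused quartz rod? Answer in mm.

10.2 mm

ΔT = 200 K
fused quartz: ΔL = 5.2×10⁻⁷ × 2.786 m × 200 = 2.8974×10⁻⁴ m = 0.28974 mm
silver: ΔL = 1.89×10⁻⁵ × 2.786 m × 200 = 1.0531×10⁻² m = 10.531 mm
difference = 10.531 − 0.28974 = 10.24126 mm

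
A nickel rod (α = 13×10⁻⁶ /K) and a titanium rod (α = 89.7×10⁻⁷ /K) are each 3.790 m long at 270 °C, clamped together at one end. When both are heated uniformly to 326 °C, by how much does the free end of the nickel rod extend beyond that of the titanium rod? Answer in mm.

ΔT = 56 K
nickel: ΔL = 13×10⁻⁶ × 3.790 m × 56 = 2.7591×10⁻³ m = 2.7591 mm
titanium: ΔL = 89.7×10⁻⁷ × 3.790 m × 56 = 1.9038×10⁻³ m = 1.9038 mm
difference = 2.7591 − 1.9038 = 0.8553 mm

0.855 mm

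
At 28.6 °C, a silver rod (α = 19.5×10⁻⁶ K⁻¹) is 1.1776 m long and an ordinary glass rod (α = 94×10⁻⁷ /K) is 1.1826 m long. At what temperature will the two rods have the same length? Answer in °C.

T = 450.7 °C

Equal length when α₁L₁ΔT − α₂L₂ΔT = L₂ − L₁ = 5.00×10⁻³ m
α₁L₁ = 2.29632×10⁻⁵, α₂L₂ = 1.111644×10⁻⁵ → Δ(αL) = 1.184676×10⁻⁵ m/K
ΔT = 5.00×10⁻³ / 1.184676×10⁻⁵ = 422.056 K, so T = 28.6 + 422.056 = 450.656 °C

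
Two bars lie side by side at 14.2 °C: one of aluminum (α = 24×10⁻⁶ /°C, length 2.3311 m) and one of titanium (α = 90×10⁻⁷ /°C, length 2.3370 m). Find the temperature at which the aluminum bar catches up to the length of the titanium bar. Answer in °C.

T = 183.2 °C

Equal length when α₁L₁ΔT − α₂L₂ΔT = L₂ − L₁ = 5.90×10⁻³ m
α₁L₁ = 5.59464×10⁻⁵, α₂L₂ = 2.1033×10⁻⁵ → Δ(αL) = 3.49134×10⁻⁵ m/K
ΔT = 5.90×10⁻³ / 3.49134×10⁻⁵ = 168.990 K, so T = 14.2 + 168.990 = 183.190 °C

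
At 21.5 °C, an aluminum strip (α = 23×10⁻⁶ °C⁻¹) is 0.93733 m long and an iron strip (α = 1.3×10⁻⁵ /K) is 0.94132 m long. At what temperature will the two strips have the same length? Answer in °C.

T = 449.5 °C

L₁(1 + α₁ΔT) = L₂(1 + α₂ΔT) ⇒ ΔT = (L₂ − L₁)/(α₁L₁ − α₂L₂)
L₂ − L₁ = 0.94132 − 0.93733 = 3.99×10⁻³ m
α₁L₁ − α₂L₂ = 23×10⁻⁶×0.93733 − 1.3×10⁻⁵×0.94132 = 9.32143×10⁻⁶ m/K
ΔT = 3.99×10⁻³ / 9.32143×10⁻⁶ = 428.046 K
T = 21.5 + 428.046 = 449.546 °C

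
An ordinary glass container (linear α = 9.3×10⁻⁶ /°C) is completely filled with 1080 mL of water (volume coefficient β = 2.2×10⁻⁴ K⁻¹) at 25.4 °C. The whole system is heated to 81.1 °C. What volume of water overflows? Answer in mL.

The container also expands: β_container ≈ 3α = 2.79×10⁻⁵ /K
Net overflow = V₀(β_liq − 3α_cont)ΔT
β − 3α = 2.20×10⁻⁴ − 2.79×10⁻⁵ = 1.921×10⁻⁴ /K; ΔT = 55.7 K
ΔV = 1080 × 1.921×10⁻⁴ × 55.7 = 11.6 mL

11.6 mL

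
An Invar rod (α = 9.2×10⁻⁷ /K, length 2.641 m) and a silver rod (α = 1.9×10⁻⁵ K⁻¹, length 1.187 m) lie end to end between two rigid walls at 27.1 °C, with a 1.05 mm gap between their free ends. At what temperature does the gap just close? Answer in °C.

T = 69.1 °C

α₁L₁ = 2.42972×10⁻⁶ m/K, α₂L₂ = 2.2553×10⁻⁵ m/K → total 2.498272×10⁻⁵ m/K
ΔT = g/(α₁L₁+α₂L₂) = 1.05×10⁻³ / 2.498272×10⁻⁵ = 42.029 K
T = 27.1 + 42.029 = 69.129 °C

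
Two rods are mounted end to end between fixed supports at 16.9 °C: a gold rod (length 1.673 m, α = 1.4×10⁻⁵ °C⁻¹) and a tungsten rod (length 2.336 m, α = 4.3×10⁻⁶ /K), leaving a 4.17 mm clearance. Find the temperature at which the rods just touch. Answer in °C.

T = 142 °C

Gap closes when ΔL₁ + ΔL₂ = 4.17 mm = 4.17×10⁻³ m
(α₁L₁ + α₂L₂)ΔT = g
α₁L₁ + α₂L₂ = 1.4×10⁻⁵×1.673 + 4.3×10⁻⁶×2.336 = 3.34668×10⁻⁵ m/K
ΔT = 4.17×10⁻³ / 3.34668×10⁻⁵ = 124.60 K
T = 16.9 + 124.60 = 141.50 °C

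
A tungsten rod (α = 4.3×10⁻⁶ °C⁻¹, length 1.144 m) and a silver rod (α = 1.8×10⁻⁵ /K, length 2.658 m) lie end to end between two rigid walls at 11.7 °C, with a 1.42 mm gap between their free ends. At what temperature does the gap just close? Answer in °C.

T = 38.6 °C

α₁L₁ = 4.9192×10⁻⁶ m/K, α₂L₂ = 4.7844×10⁻⁵ m/K → total 5.27632×10⁻⁵ m/K
ΔT = g/(α₁L₁+α₂L₂) = 1.42×10⁻³ / 5.27632×10⁻⁵ = 26.913 K
T = 11.7 + 26.913 = 38.613 °C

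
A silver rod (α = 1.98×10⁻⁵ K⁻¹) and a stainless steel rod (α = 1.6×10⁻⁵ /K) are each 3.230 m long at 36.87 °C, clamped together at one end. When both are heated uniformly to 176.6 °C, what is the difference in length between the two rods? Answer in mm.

1.72 mm

ΔT = 139.73 K
silver: ΔL = 1.98×10⁻⁵ × 3.230 m × 139.73 = 8.9363×10⁻³ m = 8.9363 mm
stainless steel: ΔL = 1.6×10⁻⁵ × 3.230 m × 139.73 = 7.2212×10⁻³ m = 7.2212 mm
difference = 8.9363 − 7.2212 = 1.7151 mm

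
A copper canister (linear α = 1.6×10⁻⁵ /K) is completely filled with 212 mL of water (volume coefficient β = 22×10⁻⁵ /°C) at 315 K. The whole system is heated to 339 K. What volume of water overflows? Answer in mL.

0.875 mL

The canister also expands: β_container ≈ 3α = 4.8×10⁻⁵ /K
Net overflow = V₀(β_liq − 3α_cont)ΔT
β − 3α = 2.20×10⁻⁴ − 4.8×10⁻⁵ = 1.72×10⁻⁴ /K; ΔT = 24 K
ΔV = 212 × 1.72×10⁻⁴ × 24 = 0.875 mL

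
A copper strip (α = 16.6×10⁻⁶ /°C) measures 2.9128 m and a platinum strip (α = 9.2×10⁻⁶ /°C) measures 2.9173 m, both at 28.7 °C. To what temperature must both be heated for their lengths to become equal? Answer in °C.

T = 237.9 °C

L₁(1 + α₁ΔT) = L₂(1 + α₂ΔT) ⇒ ΔT = (L₂ − L₁)/(α₁L₁ − α₂L₂)
L₂ − L₁ = 2.9173 − 2.9128 = 4.50×10⁻³ m
α₁L₁ − α₂L₂ = 16.6×10⁻⁶×2.9128 − 9.2×10⁻⁶×2.9173 = 2.151332×10⁻⁵ m/K
ΔT = 4.50×10⁻³ / 2.151332×10⁻⁵ = 209.173 K
T = 28.7 + 209.173 = 237.873 °C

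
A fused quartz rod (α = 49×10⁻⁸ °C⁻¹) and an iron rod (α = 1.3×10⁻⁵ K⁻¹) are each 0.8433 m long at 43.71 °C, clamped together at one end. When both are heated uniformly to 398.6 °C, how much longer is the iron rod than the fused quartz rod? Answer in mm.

ΔT = 354.89 K
fused quartz: ΔL = 49×10⁻⁸ × 0.8433 m × 354.89 = 1.4665×10⁻⁴ m = 0.14665 mm
iron: ΔL = 1.3×10⁻⁵ × 0.8433 m × 354.89 = 3.8906×10⁻³ m = 3.8906 mm
difference = 3.8906 − 0.14665 = 3.74395 mm

3.74 mm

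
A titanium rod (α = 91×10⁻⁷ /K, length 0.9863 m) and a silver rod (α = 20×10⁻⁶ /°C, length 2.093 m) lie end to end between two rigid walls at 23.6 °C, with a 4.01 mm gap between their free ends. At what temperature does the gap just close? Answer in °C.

α₁L₁ = 8.97533×10⁻⁶ m/K, α₂L₂ = 4.186×10⁻⁵ m/K → total 5.083533×10⁻⁵ m/K
ΔT = g/(α₁L₁+α₂L₂) = 4.01×10⁻³ / 5.083533×10⁻⁵ = 78.88 K
T = 23.6 + 78.88 = 102.48 °C

T = 102 °C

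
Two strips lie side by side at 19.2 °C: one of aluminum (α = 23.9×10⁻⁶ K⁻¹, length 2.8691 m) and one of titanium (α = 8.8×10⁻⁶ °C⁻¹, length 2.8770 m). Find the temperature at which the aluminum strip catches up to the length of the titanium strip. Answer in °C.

L₁(1 + α₁ΔT) = L₂(1 + α₂ΔT) ⇒ ΔT = (L₂ − L₁)/(α₁L₁ − α₂L₂)
L₂ − L₁ = 2.8770 − 2.8691 = 7.90×10⁻³ m
α₁L₁ − α₂L₂ = 23.9×10⁻⁶×2.8691 − 8.8×10⁻⁶×2.8770 = 4.325389×10⁻⁵ m/K
ΔT = 7.90×10⁻³ / 4.325389×10⁻⁵ = 182.643 K
T = 19.2 + 182.643 = 201.843 °C

T = 201.8 °C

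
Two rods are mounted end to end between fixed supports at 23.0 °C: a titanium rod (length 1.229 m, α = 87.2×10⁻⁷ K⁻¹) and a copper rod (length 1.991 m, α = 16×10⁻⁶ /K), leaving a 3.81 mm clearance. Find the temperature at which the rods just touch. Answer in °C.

T = 112 °C

Gap closes when ΔL₁ + ΔL₂ = 3.81 mm = 3.81×10⁻³ m
(α₁L₁ + α₂L₂)ΔT = g
α₁L₁ + α₂L₂ = 87.2×10⁻⁷×1.229 + 16×10⁻⁶×1.991 = 4.257288×10⁻⁵ m/K
ΔT = 3.81×10⁻³ / 4.257288×10⁻⁵ = 89.49 K
T = 23.0 + 89.49 = 112.49 °C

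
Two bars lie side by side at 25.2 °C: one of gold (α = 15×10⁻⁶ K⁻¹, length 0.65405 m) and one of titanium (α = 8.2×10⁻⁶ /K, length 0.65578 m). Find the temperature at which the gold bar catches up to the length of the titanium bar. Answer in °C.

T = 415.4 °C

Equal length when α₁L₁ΔT − α₂L₂ΔT = L₂ − L₁ = 1.73×10⁻³ m
α₁L₁ = 9.81075×10⁻⁶, α₂L₂ = 5.377396×10⁻⁶ → Δ(αL) = 4.433354×10⁻⁶ m/K
ΔT = 1.73×10⁻³ / 4.433354×10⁻⁶ = 390.224 K, so T = 25.2 + 390.224 = 415.424 °C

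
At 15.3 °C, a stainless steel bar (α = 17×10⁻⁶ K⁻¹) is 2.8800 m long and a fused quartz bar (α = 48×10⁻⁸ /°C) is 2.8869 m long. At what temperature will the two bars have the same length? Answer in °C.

T = 160.3 °C

Equal length when α₁L₁ΔT − α₂L₂ΔT = L₂ − L₁ = 6.90×10⁻³ m
α₁L₁ = 4.896×10⁻⁵, α₂L₂ = 1.385712×10⁻⁶ → Δ(αL) = 4.7574288×10⁻⁵ m/K
ΔT = 6.90×10⁻³ / 4.7574288×10⁻⁵ = 145.036 K, so T = 15.3 + 145.036 = 160.336 °C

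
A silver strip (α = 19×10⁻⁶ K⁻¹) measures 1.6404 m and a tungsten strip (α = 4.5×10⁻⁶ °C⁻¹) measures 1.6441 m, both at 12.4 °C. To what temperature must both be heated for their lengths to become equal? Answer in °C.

Equal length when α₁L₁ΔT − α₂L₂ΔT = L₂ − L₁ = 3.70×10⁻³ m
α₁L₁ = 3.11676×10⁻⁵, α₂L₂ = 7.39845×10⁻⁶ → Δ(αL) = 2.376915×10⁻⁵ m/K
ΔT = 3.70×10⁻³ / 2.376915×10⁻⁵ = 155.664 K, so T = 12.4 + 155.664 = 168.064 °C

T = 168.1 °C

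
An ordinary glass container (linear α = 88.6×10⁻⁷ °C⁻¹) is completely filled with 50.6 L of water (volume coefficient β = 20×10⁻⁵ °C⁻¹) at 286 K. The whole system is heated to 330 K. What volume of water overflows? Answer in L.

0.386 L

The container also expands: β_container ≈ 3α = 2.658×10⁻⁵ /K
Net overflow = V₀(β_liq − 3α_cont)ΔT
β − 3α = 2.00×10⁻⁴ − 2.658×10⁻⁵ = 1.7342×10⁻⁴ /K; ΔT = 44 K
ΔV = 50.6 × 1.7342×10⁻⁴ × 44 = 0.386 L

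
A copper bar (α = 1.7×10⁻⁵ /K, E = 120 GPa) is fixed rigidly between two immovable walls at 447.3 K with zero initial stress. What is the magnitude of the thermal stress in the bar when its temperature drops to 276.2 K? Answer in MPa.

σ = 349 MPa

Fully constrained: the free strain ε = αΔT is blocked, so σ = Eε = EαΔT.
|ΔT| = 171.1 K
σ = 120×10⁹ × 1.7×10⁻⁵ × 171.1 = 3.49×10⁸ Pa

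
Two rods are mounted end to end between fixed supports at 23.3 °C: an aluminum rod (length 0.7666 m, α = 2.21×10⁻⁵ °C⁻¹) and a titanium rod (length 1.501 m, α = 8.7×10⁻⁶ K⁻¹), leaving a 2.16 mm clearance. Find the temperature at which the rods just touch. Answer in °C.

α₁L₁ = 1.694186×10⁻⁵ m/K, α₂L₂ = 1.30587×10⁻⁵ m/K → total 3.000056×10⁻⁵ m/K
ΔT = g/(α₁L₁+α₂L₂) = 2.16×10⁻³ / 3.000056×10⁻⁵ = 71.999 K
T = 23.3 + 71.999 = 95.299 °C

T = 95.3 °C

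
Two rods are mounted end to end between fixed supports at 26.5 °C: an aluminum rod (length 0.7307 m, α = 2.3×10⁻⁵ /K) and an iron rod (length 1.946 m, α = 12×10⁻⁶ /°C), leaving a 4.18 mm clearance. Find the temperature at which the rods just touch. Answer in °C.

Gap closes when ΔL₁ + ΔL₂ = 4.18 mm = 4.18×10⁻³ m
(α₁L₁ + α₂L₂)ΔT = g
α₁L₁ + α₂L₂ = 2.3×10⁻⁵×0.7307 + 12×10⁻⁶×1.946 = 4.01581×10⁻⁵ m/K
ΔT = 4.18×10⁻³ / 4.01581×10⁻⁵ = 104.09 K
T = 26.5 + 104.09 = 130.59 °C

T = 131 °C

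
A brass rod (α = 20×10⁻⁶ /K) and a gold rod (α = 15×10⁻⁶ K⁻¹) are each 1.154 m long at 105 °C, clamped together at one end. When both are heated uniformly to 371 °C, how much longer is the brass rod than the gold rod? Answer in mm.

1.53 mm

ΔT = 266 K
brass: ΔL = 20×10⁻⁶ × 1.154 m × 266 = 6.1393×10⁻³ m = 6.1393 mm
gold: ΔL = 15×10⁻⁶ × 1.154 m × 266 = 4.6045×10⁻³ m = 4.6045 mm
difference = 6.1393 − 4.6045 = 1.5348 mm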